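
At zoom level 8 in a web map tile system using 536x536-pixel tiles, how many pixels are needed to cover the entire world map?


tiles per axis = 2^8 = 256
total tiles = 256^2 = 65536
pixels per axis = 256 * 536 = 137216
total pixels = 137216^2 = 18828230656

18828230656 pixels


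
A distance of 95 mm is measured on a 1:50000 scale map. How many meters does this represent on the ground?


ground = 95 mm * 50000 / 1000 = 4750.0 m

4750.0 m


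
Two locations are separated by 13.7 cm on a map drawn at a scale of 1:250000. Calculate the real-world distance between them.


ground = 13.7 cm * 250000 / 100 = 34250.0 m = 34.25 km

34.25 km


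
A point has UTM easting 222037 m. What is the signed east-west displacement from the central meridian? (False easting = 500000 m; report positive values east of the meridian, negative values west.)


displacement = 222037 - 500000 = -277963 m

-277963 m


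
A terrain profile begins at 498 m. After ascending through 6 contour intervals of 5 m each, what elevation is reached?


elevation = 498 + 6 * 5 = 528 m

528 m


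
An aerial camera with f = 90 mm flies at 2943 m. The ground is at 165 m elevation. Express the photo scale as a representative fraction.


scale = f / (H - h) = 90 mm / 2778 m = 90 / 2778000 = 1:30867

1:30867


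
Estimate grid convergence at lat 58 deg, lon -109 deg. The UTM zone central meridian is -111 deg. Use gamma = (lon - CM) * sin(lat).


gamma = (-109 - -111) * sin(58) = 2 * 0.848048 = 1.696 degrees

1.696 degrees


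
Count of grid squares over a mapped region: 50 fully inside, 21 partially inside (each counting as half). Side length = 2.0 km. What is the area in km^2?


effective squares = 50 + 21 * 0.5 = 60.5
area = 60.5 * 4.0 = 242.0 km^2

242.0 km^2


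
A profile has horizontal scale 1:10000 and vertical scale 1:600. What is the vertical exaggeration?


VE = horizontal_scale / vertical_scale = 10000 / 600 ≈ 16.7

16.7x


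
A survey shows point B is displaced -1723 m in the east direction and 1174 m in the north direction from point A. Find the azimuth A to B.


az = atan2(-1723, 1174) = -55.7 deg
adjusted to 0-360: 304.3 degrees

304.3 degrees


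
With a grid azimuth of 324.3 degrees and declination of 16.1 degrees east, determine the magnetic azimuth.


magnetic azimuth = grid azimuth - declination (east +ve)
mag_az = 324.3 - 16.1 = 308.2 degrees

308.2 degrees


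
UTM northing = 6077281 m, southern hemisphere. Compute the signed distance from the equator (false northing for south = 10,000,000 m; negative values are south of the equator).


For southern: actual = 6077281 - 10000000 = -3922719 m

-3922719 m


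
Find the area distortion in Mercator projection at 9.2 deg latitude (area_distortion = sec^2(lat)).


area_distortion = 1/cos^2(9.2) = 1.026

1.026


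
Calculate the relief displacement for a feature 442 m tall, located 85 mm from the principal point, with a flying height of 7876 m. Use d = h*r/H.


d = h * r / H = 442 * 85 / 7876 = 4.77 mm

4.77 mm


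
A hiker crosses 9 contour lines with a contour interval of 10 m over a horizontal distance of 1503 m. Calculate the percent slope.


elevation change = 9 * 10 = 90 m
slope = 90 / 1503 * 100 = 6.0%

6.0%


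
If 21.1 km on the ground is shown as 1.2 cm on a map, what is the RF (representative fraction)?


ground = 21.1 km = 2110000 cm; RF denominator = ground / map = 2110000 / 1.2 ≈ 1758333; RF = 1:1758333

1:1758333


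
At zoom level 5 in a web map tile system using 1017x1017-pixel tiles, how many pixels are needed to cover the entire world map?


tiles per axis = 2^5 = 32
total tiles = 32^2 = 1024
pixels per axis = 32 * 1017 = 32544
total pixels = 32544^2 = 1059111936

1059111936 pixels


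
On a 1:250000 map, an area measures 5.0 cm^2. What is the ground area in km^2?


ground_area = 5.0 * (250000/100)^2 = 31250000.0 m^2 = 31.25 km^2

31.25 km^2


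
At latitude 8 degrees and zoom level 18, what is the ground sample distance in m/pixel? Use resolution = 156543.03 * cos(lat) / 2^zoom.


res = 156543.03 * cos(8) / 2^18 = 156543.03 * 0.99026807 / 262144 = 0.59 m/pixel

0.59 m/pixel


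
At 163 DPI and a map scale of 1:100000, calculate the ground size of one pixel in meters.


pixel_cm = 2.54 / 163 ≈ 0.015583 cm
ground = pixel_cm * 100000 / 100 = 2.54 * 100000 / (163 * 100) = 254000 / 16300 ≈ 15.58 m

15.58 m


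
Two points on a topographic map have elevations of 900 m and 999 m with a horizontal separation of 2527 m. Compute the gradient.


gradient = (999 - 900) / 2527 = 99 / 2527 = 0.0392

0.0392


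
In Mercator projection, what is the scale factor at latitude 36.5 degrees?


SF = 1 / cos(36.5) = 1 / 0.803857 = 1.244

1.244


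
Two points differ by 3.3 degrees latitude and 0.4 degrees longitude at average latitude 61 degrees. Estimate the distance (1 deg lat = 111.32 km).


dlat_km = 3.3 * 111.32 = 367.356
dlon_km = 0.4 * 111.32 * cos(61) ≈ 21.588
dist = sqrt(367.356^2 + 21.588^2) ≈ 368.0 km

368.0 km


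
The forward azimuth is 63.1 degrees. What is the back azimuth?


back azimuth = (63.1 + 180) mod 360 = 243.1 degrees

243.1 degrees


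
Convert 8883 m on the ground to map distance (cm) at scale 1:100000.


map_cm = 8883 * 100 / 100000 = 8.883 cm ≈ 8.88 cm

8.88 cm


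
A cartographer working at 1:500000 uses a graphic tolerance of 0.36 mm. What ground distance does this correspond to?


ground = 0.36 mm * 500000 / 1000 = 180.0 m

180.0 m


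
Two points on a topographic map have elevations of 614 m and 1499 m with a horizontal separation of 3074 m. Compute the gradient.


gradient = (1499 - 614) / 3074 = 885 / 3074 = 0.2879

0.2879


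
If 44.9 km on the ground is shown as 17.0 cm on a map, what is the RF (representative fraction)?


ground = 44.9 km = 4490000 cm; RF denominator = ground / map = 4490000 / 17.0 ≈ 264118; RF = 1:264118

1:264118


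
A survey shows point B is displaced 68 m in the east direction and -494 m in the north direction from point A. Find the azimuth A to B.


az = atan2(68, -494) = 172.2 deg
adjusted to 0-360: 172.2 degrees

172.2 degrees


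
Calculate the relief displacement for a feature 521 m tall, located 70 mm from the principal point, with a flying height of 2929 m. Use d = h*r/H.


d = h * r / H = 521 * 70 / 2929 = 12.45 mm

12.45 mm


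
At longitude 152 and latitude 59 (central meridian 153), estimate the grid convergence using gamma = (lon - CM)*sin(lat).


gamma = (152 - 153) * sin(59) = -1 * 0.857167 = -0.857 degrees

-0.857 degrees


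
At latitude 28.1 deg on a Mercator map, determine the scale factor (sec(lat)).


SF = 1 / cos(28.1) = 1 / 0.882127 = 1.134

1.134


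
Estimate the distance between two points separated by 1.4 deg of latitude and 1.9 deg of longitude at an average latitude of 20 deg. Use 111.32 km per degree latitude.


dlat_km = 1.4 * 111.32 = 155.848
dlon_km = 1.9 * 111.32 * cos(20) ≈ 198.753
dist = sqrt(155.848^2 + 198.753^2) ≈ 252.6 km

252.6 km


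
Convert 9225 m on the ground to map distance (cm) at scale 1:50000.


map_cm = 9225 * 100 / 50000 = 18.45 cm

18.45 cm


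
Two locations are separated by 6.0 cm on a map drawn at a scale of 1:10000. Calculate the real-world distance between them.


ground = 6.0 cm * 10000 / 100 = 600.0 m

600.0 m


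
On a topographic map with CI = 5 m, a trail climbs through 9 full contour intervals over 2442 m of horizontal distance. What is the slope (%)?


elevation change = 9 * 5 = 45 m
slope = 45 / 2442 * 100 = 1.8%

1.8%


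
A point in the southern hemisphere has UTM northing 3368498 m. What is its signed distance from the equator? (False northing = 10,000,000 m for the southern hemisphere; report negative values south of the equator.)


For southern: actual = 3368498 - 10000000 = -6631502 m

-6631502 m


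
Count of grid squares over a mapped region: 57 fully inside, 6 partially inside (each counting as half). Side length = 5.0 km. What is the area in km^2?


effective squares = 57 + 6 * 0.5 = 60.0
area = 60.0 * 25.0 = 1500.0 km^2

1500.0 km^2


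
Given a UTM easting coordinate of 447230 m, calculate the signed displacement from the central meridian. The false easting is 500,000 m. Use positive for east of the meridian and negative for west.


displacement = 447230 - 500000 = -52770 m

-52770 m


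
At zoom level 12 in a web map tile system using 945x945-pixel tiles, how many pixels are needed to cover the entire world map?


tiles per axis = 2^12 = 4096
total tiles = 4096^2 = 16777216
pixels per axis = 4096 * 945 = 3870720
total pixels = 3870720^2 = 14982473318400

14982473318400 pixels


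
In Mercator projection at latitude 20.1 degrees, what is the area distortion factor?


area_distortion = 1/cos^2(20.1) = 1.134

1.134


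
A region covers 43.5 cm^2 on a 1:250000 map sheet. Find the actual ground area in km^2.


ground_area = 43.5 * (250000/100)^2 = 271875000.0 m^2 = 271.875 km^2

271.875 km^2


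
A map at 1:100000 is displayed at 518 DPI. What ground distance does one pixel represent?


pixel_cm = 2.54 / 518 ≈ 0.004903 cm
ground = pixel_cm * 100000 / 100 = 2.54 * 100000 / (518 * 100) = 254000 / 51800 ≈ 4.9 m

4.9 m


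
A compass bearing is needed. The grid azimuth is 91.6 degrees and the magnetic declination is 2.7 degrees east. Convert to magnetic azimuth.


magnetic azimuth = grid azimuth - declination (east +ve)
mag_az = 91.6 - 2.7 = 88.9 degrees

88.9 degrees


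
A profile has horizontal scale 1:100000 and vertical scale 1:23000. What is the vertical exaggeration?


VE = horizontal_scale / vertical_scale = 100000 / 23000 ≈ 4.3

4.3x


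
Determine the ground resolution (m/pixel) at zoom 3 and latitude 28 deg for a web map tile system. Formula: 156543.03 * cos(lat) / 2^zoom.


res = 156543.03 * cos(28) / 2^3 = 156543.03 * 0.88294759 / 8 = 17277.41 m/pixel

17277.41 m/pixel


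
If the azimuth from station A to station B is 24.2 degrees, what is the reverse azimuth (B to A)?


back azimuth = (24.2 + 180) mod 360 = 204.2 degrees

204.2 degrees


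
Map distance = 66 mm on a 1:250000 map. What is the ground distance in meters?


ground = 66 mm * 250000 / 1000 = 16500.0 m

16500.0 m


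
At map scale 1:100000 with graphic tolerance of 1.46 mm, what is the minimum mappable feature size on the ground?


ground = 1.46 mm * 100000 / 1000 = 146.0 m

146.0 m


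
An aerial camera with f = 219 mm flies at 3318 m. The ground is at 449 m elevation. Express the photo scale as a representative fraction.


scale = f / (H - h) = 219 mm / 2869 m = 219 / 2869000 = 1:13100

1:13100


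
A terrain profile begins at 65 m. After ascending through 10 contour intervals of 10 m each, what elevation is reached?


elevation = 65 + 10 * 10 = 165 m

165 m


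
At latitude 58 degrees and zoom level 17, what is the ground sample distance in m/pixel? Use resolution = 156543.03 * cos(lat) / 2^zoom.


res = 156543.03 * cos(58) / 2^17 = 156543.03 * 0.52991926 / 131072 = 0.63 m/pixel

0.63 m/pixel


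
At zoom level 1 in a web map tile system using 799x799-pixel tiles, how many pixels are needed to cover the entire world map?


tiles per axis = 2^1 = 2
total tiles = 2^2 = 4
pixels per axis = 2 * 799 = 1598
total pixels = 1598^2 = 2553604

2553604 pixels


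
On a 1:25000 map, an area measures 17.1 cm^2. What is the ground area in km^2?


ground_area = 17.1 * (25000/100)^2 = 1068750.0 m^2 = 1.06875 km^2 ≈ 1.069 km^2

1.069 km^2


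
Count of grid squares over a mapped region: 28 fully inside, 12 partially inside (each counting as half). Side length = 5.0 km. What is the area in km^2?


effective squares = 28 + 12 * 0.5 = 34.0
area = 34.0 * 25.0 = 850.0 km^2

850.0 km^2


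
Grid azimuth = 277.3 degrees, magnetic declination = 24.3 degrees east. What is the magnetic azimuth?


magnetic azimuth = grid azimuth - declination (east +ve)
mag_az = 277.3 - 24.3 = 253.0 degrees

253.0 degrees


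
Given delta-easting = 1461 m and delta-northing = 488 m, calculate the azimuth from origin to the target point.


az = atan2(1461, 488) = 71.5 deg
adjusted to 0-360: 71.5 degrees

71.5 degrees


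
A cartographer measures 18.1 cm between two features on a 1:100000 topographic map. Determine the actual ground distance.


ground = 18.1 cm * 100000 / 100 = 18100.0 m = 18.1 km

18.1 km


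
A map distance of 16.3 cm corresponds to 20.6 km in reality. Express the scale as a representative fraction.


ground = 20.6 km = 2060000 cm; RF denominator = ground / map = 2060000 / 16.3 ≈ 126380; RF = 1:126380

1:126380


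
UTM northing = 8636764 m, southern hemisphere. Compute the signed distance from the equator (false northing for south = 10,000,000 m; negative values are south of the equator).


For southern: actual = 8636764 - 10000000 = -1363236 m

-1363236 m


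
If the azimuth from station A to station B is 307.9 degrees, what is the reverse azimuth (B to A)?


back azimuth = (307.9 + 180) mod 360 = 127.9 degrees

127.9 degrees


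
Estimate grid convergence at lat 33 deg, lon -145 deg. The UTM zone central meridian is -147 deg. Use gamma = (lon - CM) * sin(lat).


gamma = (-145 - -147) * sin(33) = 2 * 0.544639 = 1.089 degrees

1.089 degrees


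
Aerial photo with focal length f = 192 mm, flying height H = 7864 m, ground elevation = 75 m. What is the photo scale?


scale = f / (H - h) = 192 mm / 7789 m = 192 / 7789000 = 1:40568

1:40568


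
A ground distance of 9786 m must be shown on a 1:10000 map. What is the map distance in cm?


map_cm = 9786 * 100 / 10000 = 97.86 cm

97.86 cm


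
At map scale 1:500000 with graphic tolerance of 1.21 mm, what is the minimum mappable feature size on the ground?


ground = 1.21 mm * 500000 / 1000 = 605.0 m

605.0 m


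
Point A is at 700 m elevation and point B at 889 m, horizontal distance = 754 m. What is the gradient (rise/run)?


gradient = (889 - 700) / 754 = 189 / 754 = 0.2507

0.2507


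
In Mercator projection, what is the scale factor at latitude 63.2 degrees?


SF = 1 / cos(63.2) = 1 / 0.450878 = 2.218

2.218


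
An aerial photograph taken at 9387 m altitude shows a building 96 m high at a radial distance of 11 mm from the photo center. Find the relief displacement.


d = h * r / H = 96 * 11 / 9387 = 0.11 mm

0.11 mm


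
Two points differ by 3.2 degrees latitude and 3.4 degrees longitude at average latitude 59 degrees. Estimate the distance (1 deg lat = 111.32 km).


dlat_km = 3.2 * 111.32 = 356.224
dlon_km = 3.4 * 111.32 * cos(59) ≈ 194.936
dist = sqrt(356.224^2 + 194.936^2) ≈ 406.1 km

406.1 km


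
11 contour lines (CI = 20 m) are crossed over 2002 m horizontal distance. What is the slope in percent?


elevation change = 11 * 20 = 220 m
slope = 220 / 2002 * 100 = 11.0%

11.0%


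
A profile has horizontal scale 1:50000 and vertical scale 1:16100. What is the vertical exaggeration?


VE = horizontal_scale / vertical_scale = 50000 / 16100 ≈ 3.1

3.1x


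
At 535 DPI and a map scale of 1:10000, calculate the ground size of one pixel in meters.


pixel_cm = 2.54 / 535 ≈ 0.004748 cm
ground = pixel_cm * 10000 / 100 = 2.54 * 10000 / (535 * 100) = 25400 / 53500 ≈ 0.47 m

0.47 m


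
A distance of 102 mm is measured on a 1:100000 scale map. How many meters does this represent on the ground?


ground = 102 mm * 100000 / 1000 = 10200.0 m

10200.0 m


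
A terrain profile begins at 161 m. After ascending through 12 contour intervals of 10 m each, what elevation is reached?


elevation = 161 + 12 * 10 = 281 m

281 m


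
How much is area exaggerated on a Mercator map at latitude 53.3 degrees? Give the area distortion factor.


area_distortion = 1/cos^2(53.3) = 2.8

2.8


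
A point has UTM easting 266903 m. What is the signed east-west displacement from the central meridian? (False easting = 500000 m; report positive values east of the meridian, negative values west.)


displacement = 266903 - 500000 = -233097 m

-233097 m


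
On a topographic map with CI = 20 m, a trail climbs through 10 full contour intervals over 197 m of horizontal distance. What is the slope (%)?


elevation change = 10 * 20 = 200 m
slope = 200 / 197 * 100 = 101.5%

101.5%


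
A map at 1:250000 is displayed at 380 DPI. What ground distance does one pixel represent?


pixel_cm = 2.54 / 380 ≈ 0.006684 cm
ground = pixel_cm * 250000 / 100 = 2.54 * 250000 / (380 * 100) = 635000 / 38000 ≈ 16.71 m

16.71 m


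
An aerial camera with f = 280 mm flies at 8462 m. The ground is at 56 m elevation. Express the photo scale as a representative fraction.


scale = f / (H - h) = 280 mm / 8406 m = 280 / 8406000 = 1:30021

1:30021


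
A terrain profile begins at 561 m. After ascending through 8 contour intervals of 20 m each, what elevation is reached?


elevation = 561 + 8 * 20 = 721 m

721 m


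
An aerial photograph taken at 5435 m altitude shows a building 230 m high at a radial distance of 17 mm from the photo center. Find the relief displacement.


d = h * r / H = 230 * 17 / 5435 = 0.72 mm

0.72 mm


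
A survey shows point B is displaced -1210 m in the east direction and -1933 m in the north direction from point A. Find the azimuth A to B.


az = atan2(-1210, -1933) = -148.0 deg
adjusted to 0-360: 212.0 degrees

212.0 degrees


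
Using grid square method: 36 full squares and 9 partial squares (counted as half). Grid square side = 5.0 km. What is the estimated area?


effective squares = 36 + 9 * 0.5 = 40.5
area = 40.5 * 25.0 = 1012.5 km^2

1012.5 km^2


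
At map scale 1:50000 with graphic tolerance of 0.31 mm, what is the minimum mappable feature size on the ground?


ground = 0.31 mm * 50000 / 1000 = 15.5 m

15.5 m


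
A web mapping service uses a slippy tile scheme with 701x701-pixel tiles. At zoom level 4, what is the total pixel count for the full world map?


tiles per axis = 2^4 = 16
total tiles = 16^2 = 256
pixels per axis = 16 * 701 = 11216
total pixels = 11216^2 = 125798656

125798656 pixels


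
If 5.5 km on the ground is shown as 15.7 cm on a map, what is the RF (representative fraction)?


ground = 5.5 km = 550000 cm; RF denominator = ground / map = 550000 / 15.7 ≈ 35032; RF = 1:35032

1:35032


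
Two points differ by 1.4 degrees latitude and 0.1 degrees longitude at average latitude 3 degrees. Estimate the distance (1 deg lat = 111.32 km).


dlat_km = 1.4 * 111.32 = 155.848
dlon_km = 0.1 * 111.32 * cos(3) ≈ 11.117
dist = sqrt(155.848^2 + 11.117^2) ≈ 156.2 km

156.2 km


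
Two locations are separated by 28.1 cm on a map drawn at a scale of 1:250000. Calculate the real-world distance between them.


ground = 28.1 cm * 250000 / 100 = 70250.0 m = 70.25 km

70.25 km


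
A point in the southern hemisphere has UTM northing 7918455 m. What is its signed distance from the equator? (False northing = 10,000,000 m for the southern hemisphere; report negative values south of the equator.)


For southern: actual = 7918455 - 10000000 = -2081545 m

-2081545 m


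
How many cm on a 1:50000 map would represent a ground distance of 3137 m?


map_cm = 3137 * 100 / 50000 = 6.274 cm ≈ 6.27 cm

6.27 cm


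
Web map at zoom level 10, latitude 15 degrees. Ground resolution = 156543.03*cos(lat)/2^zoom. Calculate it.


res = 156543.03 * cos(15) / 2^10 = 156543.03 * 0.96592583 / 1024 = 147.66 m/pixel

147.66 m/pixel


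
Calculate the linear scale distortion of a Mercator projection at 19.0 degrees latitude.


SF = 1 / cos(19.0) = 1 / 0.945519 = 1.058

1.058


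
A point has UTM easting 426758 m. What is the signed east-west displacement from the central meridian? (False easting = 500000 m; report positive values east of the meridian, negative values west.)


displacement = 426758 - 500000 = -73242 m

-73242 m


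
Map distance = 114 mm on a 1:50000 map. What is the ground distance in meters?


ground = 114 mm * 50000 / 1000 = 5700.0 m

5700.0 m


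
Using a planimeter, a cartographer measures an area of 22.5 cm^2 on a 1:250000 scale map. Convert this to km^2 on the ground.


ground_area = 22.5 * (250000/100)^2 = 140625000.0 m^2 = 140.625 km^2

140.625 km^2


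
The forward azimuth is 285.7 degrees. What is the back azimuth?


back azimuth = (285.7 + 180) mod 360 = 105.7 degrees

105.7 degrees


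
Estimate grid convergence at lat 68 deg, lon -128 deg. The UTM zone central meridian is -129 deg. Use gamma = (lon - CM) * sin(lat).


gamma = (-128 - -129) * sin(68) = 1 * 0.927184 = 0.927 degrees

0.927 degrees


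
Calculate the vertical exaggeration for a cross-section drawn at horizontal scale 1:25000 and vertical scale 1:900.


VE = horizontal_scale / vertical_scale = 25000 / 900 ≈ 27.8

27.8x


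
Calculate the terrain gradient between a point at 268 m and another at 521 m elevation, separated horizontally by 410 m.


gradient = (521 - 268) / 410 = 253 / 410 = 0.6171

0.6171


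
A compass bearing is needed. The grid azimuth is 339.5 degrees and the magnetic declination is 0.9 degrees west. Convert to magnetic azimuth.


magnetic azimuth = grid azimuth - declination (east +ve)
mag_az = 339.5 - -0.9 = 340.4 degrees

340.4 degrees


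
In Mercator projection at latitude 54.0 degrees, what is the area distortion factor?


area_distortion = 1/cos^2(54.0) = 2.894

2.894


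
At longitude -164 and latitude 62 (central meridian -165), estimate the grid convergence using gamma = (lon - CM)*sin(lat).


gamma = (-164 - -165) * sin(62) = 1 * 0.882948 = 0.883 degrees

0.883 degrees


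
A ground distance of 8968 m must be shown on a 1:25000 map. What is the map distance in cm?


map_cm = 8968 * 100 / 25000 = 35.872 cm ≈ 35.87 cm

35.87 cm


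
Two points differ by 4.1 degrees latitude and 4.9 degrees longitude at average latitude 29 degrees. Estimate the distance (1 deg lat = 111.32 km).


dlat_km = 4.1 * 111.32 = 456.412
dlon_km = 4.9 * 111.32 * cos(29) ≈ 477.077
dist = sqrt(456.412^2 + 477.077^2) ≈ 660.2 km

660.2 km


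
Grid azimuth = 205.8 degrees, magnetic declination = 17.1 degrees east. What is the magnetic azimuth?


magnetic azimuth = grid azimuth - declination (east +ve)
mag_az = 205.8 - 17.1 = 188.7 degrees

188.7 degrees


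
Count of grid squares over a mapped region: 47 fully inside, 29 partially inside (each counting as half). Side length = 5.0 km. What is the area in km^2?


effective squares = 47 + 29 * 0.5 = 61.5
area = 61.5 * 25.0 = 1537.5 km^2

1537.5 km^2


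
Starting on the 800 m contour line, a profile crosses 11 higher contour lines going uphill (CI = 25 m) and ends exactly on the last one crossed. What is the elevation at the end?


elevation = 800 + 11 * 25 = 1075 m

1075 m


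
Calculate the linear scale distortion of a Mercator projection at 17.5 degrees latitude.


SF = 1 / cos(17.5) = 1 / 0.953717 = 1.049

1.049


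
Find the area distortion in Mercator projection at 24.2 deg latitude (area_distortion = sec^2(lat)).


area_distortion = 1/cos^2(24.2) = 1.202

1.202


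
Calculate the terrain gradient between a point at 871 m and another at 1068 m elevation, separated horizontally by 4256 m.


gradient = (1068 - 871) / 4256 = 197 / 4256 = 0.0463

0.0463


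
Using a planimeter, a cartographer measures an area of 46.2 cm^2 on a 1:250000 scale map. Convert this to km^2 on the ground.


ground_area = 46.2 * (250000/100)^2 = 288750000.0 m^2 = 288.75 km^2

288.75 km^2


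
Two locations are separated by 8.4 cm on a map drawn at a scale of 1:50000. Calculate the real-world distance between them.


ground = 8.4 cm * 50000 / 100 = 4200.0 m = 4.2 km

4.2 km


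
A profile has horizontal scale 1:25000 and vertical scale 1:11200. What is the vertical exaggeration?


VE = horizontal_scale / vertical_scale = 25000 / 11200 ≈ 2.2

2.2x


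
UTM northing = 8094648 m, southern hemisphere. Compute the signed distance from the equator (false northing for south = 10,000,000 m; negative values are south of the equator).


For southern: actual = 8094648 - 10000000 = -1905352 m

-1905352 m


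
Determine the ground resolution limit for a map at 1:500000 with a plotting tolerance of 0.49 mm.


ground = 0.49 mm * 500000 / 1000 = 245.0 m

245.0 m


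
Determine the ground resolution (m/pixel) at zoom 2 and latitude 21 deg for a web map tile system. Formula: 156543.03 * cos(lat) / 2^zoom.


res = 156543.03 * cos(21) / 2^2 = 156543.03 * 0.93358043 / 4 = 36536.38 m/pixel

36536.38 m/pixel


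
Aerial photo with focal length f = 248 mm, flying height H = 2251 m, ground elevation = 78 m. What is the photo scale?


scale = f / (H - h) = 248 mm / 2173 m = 248 / 2173000 = 1:8762

1:8762


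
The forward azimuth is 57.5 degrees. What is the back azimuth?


back azimuth = (57.5 + 180) mod 360 = 237.5 degrees

237.5 degrees


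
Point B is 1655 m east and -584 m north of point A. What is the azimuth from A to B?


az = atan2(1655, -584) = 109.4 deg
adjusted to 0-360: 109.4 degrees

109.4 degrees


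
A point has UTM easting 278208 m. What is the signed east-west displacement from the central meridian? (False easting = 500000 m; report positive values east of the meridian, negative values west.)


displacement = 278208 - 500000 = -221792 m

-221792 m


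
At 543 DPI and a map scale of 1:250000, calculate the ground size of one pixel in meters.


pixel_cm = 2.54 / 543 ≈ 0.004678 cm
ground = pixel_cm * 250000 / 100 = 2.54 * 250000 / (543 * 100) = 635000 / 54300 ≈ 11.69 m

11.69 m


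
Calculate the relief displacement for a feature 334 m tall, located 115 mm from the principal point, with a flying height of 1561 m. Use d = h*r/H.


d = h * r / H = 334 * 115 / 1561 = 24.61 mm

24.61 mm


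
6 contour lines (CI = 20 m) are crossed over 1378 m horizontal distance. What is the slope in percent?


elevation change = 6 * 20 = 120 m
slope = 120 / 1378 * 100 = 8.7%

8.7%


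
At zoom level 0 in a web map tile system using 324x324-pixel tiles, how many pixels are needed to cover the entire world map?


tiles per axis = 2^0 = 1
total tiles = 1^2 = 1
pixels per axis = 1 * 324 = 324
total pixels = 324^2 = 104976

104976 pixels


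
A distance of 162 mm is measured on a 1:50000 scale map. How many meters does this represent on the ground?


ground = 162 mm * 50000 / 1000 = 8100.0 m

8100.0 m


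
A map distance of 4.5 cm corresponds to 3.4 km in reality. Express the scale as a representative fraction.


ground = 3.4 km = 340000 cm; RF denominator = ground / map = 340000 / 4.5 ≈ 75556; RF = 1:75556

1:75556


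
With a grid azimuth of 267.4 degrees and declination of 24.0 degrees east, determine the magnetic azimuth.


magnetic azimuth = grid azimuth - declination (east +ve)
mag_az = 267.4 - 24.0 = 243.4 degrees

243.4 degrees


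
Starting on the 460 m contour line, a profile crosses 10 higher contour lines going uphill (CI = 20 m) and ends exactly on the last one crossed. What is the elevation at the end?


elevation = 460 + 10 * 20 = 660 m

660 m


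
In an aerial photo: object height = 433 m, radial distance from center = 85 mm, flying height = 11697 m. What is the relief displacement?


d = h * r / H = 433 * 85 / 11697 = 3.15 mm

3.15 mm


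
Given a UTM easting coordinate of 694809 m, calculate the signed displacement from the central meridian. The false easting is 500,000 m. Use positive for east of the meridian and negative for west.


displacement = 694809 - 500000 = 194809 m

194809 m


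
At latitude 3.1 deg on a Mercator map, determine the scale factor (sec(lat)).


SF = 1 / cos(3.1) = 1 / 0.998537 = 1.001

1.001


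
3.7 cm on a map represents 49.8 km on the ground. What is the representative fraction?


ground = 49.8 km = 4980000 cm; RF denominator = ground / map = 4980000 / 3.7 ≈ 1345946; RF = 1:1345946

1:1345946


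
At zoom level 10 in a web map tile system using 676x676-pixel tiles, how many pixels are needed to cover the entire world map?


tiles per axis = 2^10 = 1024
total tiles = 1024^2 = 1048576
pixels per axis = 1024 * 676 = 692224
total pixels = 692224^2 = 479174066176

479174066176 pixels


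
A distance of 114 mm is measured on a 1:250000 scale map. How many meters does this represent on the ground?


ground = 114 mm * 250000 / 1000 = 28500.0 m

28500.0 m


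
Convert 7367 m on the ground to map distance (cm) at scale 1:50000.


map_cm = 7367 * 100 / 50000 = 14.734 cm ≈ 14.73 cm

14.73 cm


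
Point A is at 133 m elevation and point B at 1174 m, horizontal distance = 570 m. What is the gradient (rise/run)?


gradient = (1174 - 133) / 570 = 1041 / 570 = 1.8263

1.8263


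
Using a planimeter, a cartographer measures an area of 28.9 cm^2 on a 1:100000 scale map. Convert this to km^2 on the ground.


ground_area = 28.9 * (100000/100)^2 = 28900000.0 m^2 = 28.9 km^2

28.9 km^2


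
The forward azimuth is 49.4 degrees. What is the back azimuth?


back azimuth = (49.4 + 180) mod 360 = 229.4 degrees

229.4 degrees


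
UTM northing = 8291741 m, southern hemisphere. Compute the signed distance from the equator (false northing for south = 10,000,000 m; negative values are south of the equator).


For southern: actual = 8291741 - 10000000 = -1708259 m

-1708259 m


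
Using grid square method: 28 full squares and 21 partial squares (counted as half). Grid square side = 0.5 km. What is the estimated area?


effective squares = 28 + 21 * 0.5 = 38.5
area = 38.5 * 0.25 = 9.625 km^2

9.625 km^2


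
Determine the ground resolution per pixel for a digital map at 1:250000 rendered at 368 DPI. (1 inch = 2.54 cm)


pixel_cm = 2.54 / 368 ≈ 0.006902 cm
ground = pixel_cm * 250000 / 100 = 2.54 * 250000 / (368 * 100) = 635000 / 36800 ≈ 17.26 m

17.26 m


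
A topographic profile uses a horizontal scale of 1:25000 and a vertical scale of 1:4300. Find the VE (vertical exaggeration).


VE = horizontal_scale / vertical_scale = 25000 / 4300 ≈ 5.8

5.8x


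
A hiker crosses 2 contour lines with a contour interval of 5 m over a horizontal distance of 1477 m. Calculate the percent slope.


elevation change = 2 * 5 = 10 m
slope = 10 / 1477 * 100 = 0.7%

0.7%


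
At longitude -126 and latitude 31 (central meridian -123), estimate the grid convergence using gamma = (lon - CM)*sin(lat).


gamma = (-126 - -123) * sin(31) = -3 * 0.515038 = -1.545 degrees

-1.545 degrees


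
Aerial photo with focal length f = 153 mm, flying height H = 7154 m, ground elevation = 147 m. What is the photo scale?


scale = f / (H - h) = 153 mm / 7007 m = 153 / 7007000 = 1:45797

1:45797


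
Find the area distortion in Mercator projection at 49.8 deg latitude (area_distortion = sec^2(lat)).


area_distortion = 1/cos^2(49.8) = 2.4

2.4


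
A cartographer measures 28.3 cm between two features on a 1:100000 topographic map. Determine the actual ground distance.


ground = 28.3 cm * 100000 / 100 = 28300.0 m = 28.3 km

28.3 km


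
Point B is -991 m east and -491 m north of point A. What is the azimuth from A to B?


az = atan2(-991, -491) = -116.4 deg
adjusted to 0-360: 243.6 degrees

243.6 degrees


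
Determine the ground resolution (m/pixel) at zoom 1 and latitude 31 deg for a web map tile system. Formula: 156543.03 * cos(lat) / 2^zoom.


res = 156543.03 * cos(31) / 2^1 = 156543.03 * 0.8571673 / 2 = 67091.78 m/pixel

67091.78 m/pixel


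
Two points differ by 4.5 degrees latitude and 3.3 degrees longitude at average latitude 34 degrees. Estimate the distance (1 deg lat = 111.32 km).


dlat_km = 4.5 * 111.32 = 500.94
dlon_km = 3.3 * 111.32 * cos(34) ≈ 304.552
dist = sqrt(500.94^2 + 304.552^2) ≈ 586.3 km

586.3 km


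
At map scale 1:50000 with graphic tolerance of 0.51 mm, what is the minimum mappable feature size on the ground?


ground = 0.51 mm * 50000 / 1000 = 25.5 m

25.5 m


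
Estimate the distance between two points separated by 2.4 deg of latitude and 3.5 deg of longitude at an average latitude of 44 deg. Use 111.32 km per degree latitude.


dlat_km = 2.4 * 111.32 = 267.168
dlon_km = 3.5 * 111.32 * cos(44) ≈ 280.269
dist = sqrt(267.168^2 + 280.269^2) ≈ 387.2 km

387.2 km


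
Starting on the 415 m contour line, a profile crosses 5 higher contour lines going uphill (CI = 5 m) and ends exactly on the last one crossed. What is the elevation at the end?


elevation = 415 + 5 * 5 = 440 m

440 m


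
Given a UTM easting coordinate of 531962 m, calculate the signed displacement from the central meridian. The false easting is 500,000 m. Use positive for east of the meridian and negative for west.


displacement = 531962 - 500000 = 31962 m

31962 m


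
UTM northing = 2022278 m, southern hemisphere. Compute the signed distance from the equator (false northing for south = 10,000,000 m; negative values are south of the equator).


For southern: actual = 2022278 - 10000000 = -7977722 m

-7977722 m


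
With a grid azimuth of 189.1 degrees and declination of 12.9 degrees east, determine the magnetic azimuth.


magnetic azimuth = grid azimuth - declination (east +ve)
mag_az = 189.1 - 12.9 = 176.2 degrees

176.2 degrees


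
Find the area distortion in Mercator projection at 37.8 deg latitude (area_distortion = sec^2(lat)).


area_distortion = 1/cos^2(37.8) = 1.602

1.602


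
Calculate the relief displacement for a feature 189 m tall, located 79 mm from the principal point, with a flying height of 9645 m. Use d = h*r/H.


d = h * r / H = 189 * 79 / 9645 = 1.55 mm

1.55 mm


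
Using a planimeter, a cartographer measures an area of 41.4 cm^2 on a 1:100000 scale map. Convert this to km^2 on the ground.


ground_area = 41.4 * (100000/100)^2 = 41400000.0 m^2 = 41.4 km^2

41.4 km^2


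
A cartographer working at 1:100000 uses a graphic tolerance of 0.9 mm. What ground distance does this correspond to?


ground = 0.9 mm * 100000 / 1000 = 90.0 m

90.0 m


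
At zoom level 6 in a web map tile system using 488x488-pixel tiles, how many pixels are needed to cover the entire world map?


tiles per axis = 2^6 = 64
total tiles = 64^2 = 4096
pixels per axis = 64 * 488 = 31232
total pixels = 31232^2 = 975437824

975437824 pixels


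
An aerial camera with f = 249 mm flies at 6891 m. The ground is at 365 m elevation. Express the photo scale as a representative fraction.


scale = f / (H - h) = 249 mm / 6526 m = 249 / 6526000 = 1:26209

1:26209


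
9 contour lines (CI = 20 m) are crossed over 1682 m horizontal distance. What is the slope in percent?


elevation change = 9 * 20 = 180 m
slope = 180 / 1682 * 100 = 10.7%

10.7%


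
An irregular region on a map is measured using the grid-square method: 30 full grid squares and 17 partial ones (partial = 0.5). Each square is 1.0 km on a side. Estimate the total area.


effective squares = 30 + 17 * 0.5 = 38.5
area = 38.5 * 1.0 = 38.5 km^2

38.5 km^2


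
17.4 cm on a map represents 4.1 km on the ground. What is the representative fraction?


ground = 4.1 km = 410000 cm; RF denominator = ground / map = 410000 / 17.4 ≈ 23563; RF = 1:23563

1:23563


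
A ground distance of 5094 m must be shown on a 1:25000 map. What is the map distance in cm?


map_cm = 5094 * 100 / 25000 = 20.376 cm ≈ 20.38 cm

20.38 cm


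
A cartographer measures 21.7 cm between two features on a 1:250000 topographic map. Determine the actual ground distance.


ground = 21.7 cm * 250000 / 100 = 54250.0 m = 54.25 km

54.25 km


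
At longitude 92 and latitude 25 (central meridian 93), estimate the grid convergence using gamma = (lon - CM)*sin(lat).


gamma = (92 - 93) * sin(25) = -1 * 0.422618 = -0.423 degrees

-0.423 degrees


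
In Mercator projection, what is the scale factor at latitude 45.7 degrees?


SF = 1 / cos(45.7) = 1 / 0.698415 = 1.432

1.432


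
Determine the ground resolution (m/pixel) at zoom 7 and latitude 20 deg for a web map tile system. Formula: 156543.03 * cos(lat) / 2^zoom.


res = 156543.03 * cos(20) / 2^7 = 156543.03 * 0.93969262 / 128 = 1149.24 m/pixel

1149.24 m/pixel


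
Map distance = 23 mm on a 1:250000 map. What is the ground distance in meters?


ground = 23 mm * 250000 / 1000 = 5750.0 m

5750.0 m


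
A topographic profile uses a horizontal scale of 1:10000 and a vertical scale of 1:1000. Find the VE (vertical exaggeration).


VE = horizontal_scale / vertical_scale = 10000 / 1000 = 10.0

10.0x


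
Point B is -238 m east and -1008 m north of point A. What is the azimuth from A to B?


az = atan2(-238, -1008) = -166.7 deg
adjusted to 0-360: 193.3 degrees

193.3 degrees


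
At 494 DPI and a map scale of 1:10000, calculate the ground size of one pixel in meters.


pixel_cm = 2.54 / 494 ≈ 0.005142 cm
ground = pixel_cm * 10000 / 100 = 2.54 * 10000 / (494 * 100) = 25400 / 49400 ≈ 0.51 m

0.51 m


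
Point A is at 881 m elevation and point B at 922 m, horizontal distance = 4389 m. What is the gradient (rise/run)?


gradient = (922 - 881) / 4389 = 41 / 4389 = 0.0093

0.0093


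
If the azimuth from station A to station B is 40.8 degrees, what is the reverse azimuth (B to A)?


back azimuth = (40.8 + 180) mod 360 = 220.8 degrees

220.8 degrees


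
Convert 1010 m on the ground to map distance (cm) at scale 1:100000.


map_cm = 1010 * 100 / 100000 = 1.01 cm

1.01 cm


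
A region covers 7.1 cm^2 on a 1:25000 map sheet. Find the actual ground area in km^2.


ground_area = 7.1 * (25000/100)^2 = 443750.0 m^2 = 0.44375 km^2 ≈ 0.444 km^2

0.444 km^2


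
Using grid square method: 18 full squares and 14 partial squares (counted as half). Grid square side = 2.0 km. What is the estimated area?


effective squares = 18 + 14 * 0.5 = 25.0
area = 25.0 * 4.0 = 100.0 km^2

100.0 km^2


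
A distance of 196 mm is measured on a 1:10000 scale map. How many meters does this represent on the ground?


ground = 196 mm * 10000 / 1000 = 1960.0 m

1960.0 m


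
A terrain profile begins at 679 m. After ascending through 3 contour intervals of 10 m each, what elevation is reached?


elevation = 679 + 3 * 10 = 709 m

709 m


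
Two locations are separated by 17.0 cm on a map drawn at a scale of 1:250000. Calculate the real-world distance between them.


ground = 17.0 cm * 250000 / 100 = 42500.0 m = 42.5 km

42.5 km


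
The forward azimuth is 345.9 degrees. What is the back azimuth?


back azimuth = (345.9 + 180) mod 360 = 165.9 degrees

165.9 degrees


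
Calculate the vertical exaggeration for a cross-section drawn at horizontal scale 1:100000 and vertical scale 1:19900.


VE = horizontal_scale / vertical_scale = 100000 / 19900 ≈ 5.0

5.0x


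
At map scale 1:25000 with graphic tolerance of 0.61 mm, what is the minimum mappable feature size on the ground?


ground = 0.61 mm * 25000 / 1000 = 15.25 m

15.25 m


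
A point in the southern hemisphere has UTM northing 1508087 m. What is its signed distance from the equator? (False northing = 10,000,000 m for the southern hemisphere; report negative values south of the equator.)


For southern: actual = 1508087 - 10000000 = -8491913 m

-8491913 m


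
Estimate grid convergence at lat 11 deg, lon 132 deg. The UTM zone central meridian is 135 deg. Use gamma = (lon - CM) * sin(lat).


gamma = (132 - 135) * sin(11) = -3 * 0.190809 = -0.572 degrees

-0.572 degrees


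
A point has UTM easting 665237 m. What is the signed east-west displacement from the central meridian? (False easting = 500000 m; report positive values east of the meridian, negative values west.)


displacement = 665237 - 500000 = 165237 m

165237 m
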